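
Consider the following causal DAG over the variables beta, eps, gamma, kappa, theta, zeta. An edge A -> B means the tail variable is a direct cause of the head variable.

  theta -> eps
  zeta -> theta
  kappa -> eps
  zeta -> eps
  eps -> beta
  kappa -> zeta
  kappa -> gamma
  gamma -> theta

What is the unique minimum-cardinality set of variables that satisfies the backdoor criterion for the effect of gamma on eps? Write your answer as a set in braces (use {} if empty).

Variables eligible for adjustment (non-descendants of gamma, excluding gamma and eps): {kappa, zeta}.
Backdoor paths from gamma to eps:
  P1: gamma <- kappa -> zeta -> theta -> eps
  P2: gamma <- kappa -> zeta -> eps
  P3: gamma <- kappa -> eps
The empty set is not sufficient: P1 (gamma <- kappa -> zeta -> theta -> eps) has no collider blocking it and no conditioned non-collider, so it is open.
Try {kappa}:
  P1: blocked at fork node kappa ∈ conditioning set.
  P2: blocked at fork node kappa ∈ conditioning set.
  P3: blocked at fork node kappa ∈ conditioning set.
{kappa} contains no descendant of gamma and blocks every backdoor path.
No other singleton works — e.g. {zeta} leaves P3 open — so {kappa} is the unique smallest valid adjustment set.

{kappa}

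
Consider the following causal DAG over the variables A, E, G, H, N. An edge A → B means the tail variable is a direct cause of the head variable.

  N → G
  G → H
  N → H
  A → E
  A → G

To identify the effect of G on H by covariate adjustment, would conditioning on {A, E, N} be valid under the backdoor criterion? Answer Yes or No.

Yes

Backdoor paths from G to H (paths whose first edge points into G):
  P1: G <- N -> H
Condition 1 (no descendant of G in the set): holds — descendants of G are {H}; none are in {A, E, N}.
Condition 2 (every backdoor path blocked by {A, E, N}):
  P1: blocked at fork node N ∈ conditioning set.
{A, E, N} satisfies the backdoor criterion.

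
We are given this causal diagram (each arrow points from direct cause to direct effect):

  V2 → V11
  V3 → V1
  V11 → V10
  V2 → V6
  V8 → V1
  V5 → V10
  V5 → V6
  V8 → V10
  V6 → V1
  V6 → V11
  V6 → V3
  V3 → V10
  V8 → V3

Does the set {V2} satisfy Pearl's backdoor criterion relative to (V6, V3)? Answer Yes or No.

Backdoor paths from V6 to V3 (paths whose first edge points into V6):
  P1: V6 <- V5 -> V10 <- V8 -> V3
  P2: V6 <- V5 -> V10 <- V8 -> V1 <- V3
  P3: V6 <- V5 -> V10 <- V3
  P4: V6 <- V2 -> V11 -> V10 <- V8 -> V3
  P5: V6 <- V2 -> V11 -> V10 <- V8 -> V1 <- V3
  P6: V6 <- V2 -> V11 -> V10 <- V3
Condition 1 (no descendant of V6 in the set): holds — descendants of V6 are {V1, V10, V11, V3}; none are in {V2}.
Condition 2 (every backdoor path blocked by {V2}):
  P1: blocked at collider V10 (neither it nor any descendant is in the conditioning set).
  P2: blocked at collider V10 (neither it nor any descendant is in the conditioning set).
  P3: blocked at collider V10 (neither it nor any descendant is in the conditioning set).
  P4: blocked at fork node V2 ∈ conditioning set.
  P5: blocked at fork node V2 ∈ conditioning set.
  P6: blocked at fork node V2 ∈ conditioning set.
{V2} satisfies the backdoor criterion.

Yes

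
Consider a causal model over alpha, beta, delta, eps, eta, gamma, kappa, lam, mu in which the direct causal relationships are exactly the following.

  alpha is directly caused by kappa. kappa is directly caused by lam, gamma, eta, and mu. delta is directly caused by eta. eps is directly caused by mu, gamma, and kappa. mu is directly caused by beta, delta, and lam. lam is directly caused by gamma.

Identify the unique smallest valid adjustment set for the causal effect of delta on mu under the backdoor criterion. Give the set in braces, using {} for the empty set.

Variables eligible for adjustment (non-descendants of delta, excluding delta and mu): {beta, eta, gamma, lam}.
Backdoor paths from delta to mu:
  P1: delta <- eta -> kappa <- gamma -> lam -> mu
  P2: delta <- eta -> kappa <- gamma -> eps <- mu
  P3: delta <- eta -> kappa <- lam <- gamma -> eps <- mu
  P4: delta <- eta -> kappa <- lam -> mu
  P5: delta <- eta -> kappa <- mu
  P6: delta <- eta -> kappa -> eps <- gamma -> lam -> mu
  P7: delta <- eta -> kappa -> eps <- mu
Each backdoor path contains an unconditioned collider, so every path is already blocked with the empty conditioning set:
  P1: blocked at collider kappa (neither it nor any descendant is in the conditioning set).
  P2: blocked at collider kappa (neither it nor any descendant is in the conditioning set).
  P3: blocked at collider kappa (neither it nor any descendant is in the conditioning set).
  P4: blocked at collider kappa (neither it nor any descendant is in the conditioning set).
  P5: blocked at collider kappa (neither it nor any descendant is in the conditioning set).
  P6: blocked at collider eps (neither it nor any descendant is in the conditioning set).
  P7: blocked at collider eps (neither it nor any descendant is in the conditioning set).
The empty set is therefore the unique smallest valid set.

{}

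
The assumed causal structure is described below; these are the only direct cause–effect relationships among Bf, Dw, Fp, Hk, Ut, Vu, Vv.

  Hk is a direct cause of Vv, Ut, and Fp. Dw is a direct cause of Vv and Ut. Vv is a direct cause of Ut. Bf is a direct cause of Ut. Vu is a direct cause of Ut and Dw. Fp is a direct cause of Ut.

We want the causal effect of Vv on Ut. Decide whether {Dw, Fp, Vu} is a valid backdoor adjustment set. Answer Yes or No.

Backdoor paths from Vv to Ut (paths whose first edge points into Vv):
  P1: Vv <- Hk -> Fp -> Ut
  P2: Vv <- Hk -> Ut
  P3: Vv <- Dw <- Vu -> Ut
  P4: Vv <- Dw -> Ut
Condition 1 (no descendant of Vv in the set): holds — descendants of Vv are {Ut}; none are in {Dw, Fp, Vu}.
Condition 2 (every backdoor path blocked by {Dw, Fp, Vu}):
  P1: blocked at chain node Fp ∈ conditioning set.
  P2: open — no interior node is in the conditioning set.
  P3: blocked at chain node Dw ∈ conditioning set.
  P4: blocked at fork node Dw ∈ conditioning set.
{Dw, Fp, Vu} does not satisfy the backdoor criterion.

No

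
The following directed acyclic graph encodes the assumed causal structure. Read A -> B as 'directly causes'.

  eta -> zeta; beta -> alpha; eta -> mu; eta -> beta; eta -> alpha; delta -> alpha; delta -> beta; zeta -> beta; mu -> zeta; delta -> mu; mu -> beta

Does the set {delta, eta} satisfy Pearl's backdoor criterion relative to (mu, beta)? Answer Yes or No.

Yes

Backdoor paths from mu to beta (paths whose first edge points into mu):
  P1: mu <- eta -> zeta -> beta
  P2: mu <- eta -> beta
  P3: mu <- eta -> alpha <- delta -> beta
  P4: mu <- eta -> alpha <- beta
  P5: mu <- delta -> beta
  P6: mu <- delta -> alpha <- eta -> zeta -> beta
  P7: mu <- delta -> alpha <- eta -> beta
  P8: mu <- delta -> alpha <- beta
Condition 1 (no descendant of mu in the set): holds — descendants of mu are {alpha, beta, zeta}; none are in {delta, eta}.
Condition 2 (every backdoor path blocked by {delta, eta}):
  P1: blocked at fork node eta ∈ conditioning set.
  P2: blocked at fork node eta ∈ conditioning set.
  P3: blocked at fork node eta ∈ conditioning set.
  P4: blocked at fork node eta ∈ conditioning set.
  P5: blocked at fork node delta ∈ conditioning set.
  P6: blocked at fork node delta ∈ conditioning set.
  P7: blocked at fork node delta ∈ conditioning set.
  P8: blocked at fork node delta ∈ conditioning set.
{delta, eta} satisfies the backdoor criterion.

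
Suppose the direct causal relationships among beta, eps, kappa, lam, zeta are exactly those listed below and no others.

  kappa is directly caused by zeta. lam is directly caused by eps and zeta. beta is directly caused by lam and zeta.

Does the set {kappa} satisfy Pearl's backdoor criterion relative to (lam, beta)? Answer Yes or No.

Backdoor paths from lam to beta (paths whose first edge points into lam):
  P1: lam <- zeta -> beta
Condition 1 (no descendant of lam in the set): holds — descendants of lam are {beta}; none are in {kappa}.
Condition 2 (every backdoor path blocked by {kappa}):
  P1: open — no interior node is in the conditioning set.
{kappa} does not satisfy the backdoor criterion.

No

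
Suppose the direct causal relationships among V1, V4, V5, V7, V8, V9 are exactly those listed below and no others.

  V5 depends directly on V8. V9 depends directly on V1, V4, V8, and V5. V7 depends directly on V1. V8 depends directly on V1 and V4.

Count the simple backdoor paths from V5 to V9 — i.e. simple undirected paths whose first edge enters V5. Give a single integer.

A backdoor path from V5 to V9 is any simple undirected path whose first edge points into V5 (i.e. leaves V5 via a parent).
Parents of V5: {V8}.
Enumerating:
  P1: V5 <- V8 <- V1 -> V9
  P2: V5 <- V8 <- V4 -> V9
  P3: V5 <- V8 -> V9
That exhausts the simple backdoor paths. Count: 3.

3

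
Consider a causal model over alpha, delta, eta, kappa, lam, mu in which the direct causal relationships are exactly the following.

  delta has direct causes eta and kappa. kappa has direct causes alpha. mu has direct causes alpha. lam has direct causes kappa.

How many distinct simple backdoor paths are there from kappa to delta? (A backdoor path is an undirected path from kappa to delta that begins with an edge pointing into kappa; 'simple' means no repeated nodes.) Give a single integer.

0

A backdoor path from kappa to delta is any simple undirected path whose first edge points into kappa (i.e. leaves kappa via a parent).
Parents of kappa: {alpha}.
No simple path from any parent of kappa reaches delta without revisiting kappa, so there are no backdoor paths.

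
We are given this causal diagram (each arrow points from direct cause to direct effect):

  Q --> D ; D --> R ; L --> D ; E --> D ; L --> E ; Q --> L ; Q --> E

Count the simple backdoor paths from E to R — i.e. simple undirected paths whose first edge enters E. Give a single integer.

A backdoor path from E to R is any simple undirected path whose first edge points into E (i.e. leaves E via a parent).
Parents of E: {L, Q}.
Enumerating:
  P1: E <- Q -> L -> D -> R
  P2: E <- Q -> D -> R
  P3: E <- L <- Q -> D -> R
  P4: E <- L -> D -> R
That exhausts the simple backdoor paths. Count: 4.

4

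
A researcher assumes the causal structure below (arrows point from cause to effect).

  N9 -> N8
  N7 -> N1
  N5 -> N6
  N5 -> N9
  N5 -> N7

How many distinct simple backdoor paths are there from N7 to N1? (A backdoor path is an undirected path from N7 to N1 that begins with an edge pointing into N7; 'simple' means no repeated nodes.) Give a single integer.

A backdoor path from N7 to N1 is any simple undirected path whose first edge points into N7 (i.e. leaves N7 via a parent).
Parents of N7: {N5}.
No simple path from any parent of N7 reaches N1 without revisiting N7, so there are no backdoor paths.

0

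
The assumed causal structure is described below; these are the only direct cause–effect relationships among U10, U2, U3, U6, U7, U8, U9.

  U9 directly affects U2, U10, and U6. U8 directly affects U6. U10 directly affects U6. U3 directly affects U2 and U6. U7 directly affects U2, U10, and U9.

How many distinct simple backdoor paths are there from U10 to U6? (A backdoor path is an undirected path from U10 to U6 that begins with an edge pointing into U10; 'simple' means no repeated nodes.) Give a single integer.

A backdoor path from U10 to U6 is any simple undirected path whose first edge points into U10 (i.e. leaves U10 via a parent).
Parents of U10: {U7, U9}.
Enumerating:
  P1: U10 <- U7 -> U9 -> U6
  P2: U10 <- U7 -> U9 -> U2 <- U3 -> U6
  P3: U10 <- U7 -> U2 <- U9 -> U6
  P4: U10 <- U7 -> U2 <- U3 -> U6
  P5: U10 <- U9 <- U7 -> U2 <- U3 -> U6
  P6: U10 <- U9 -> U6
  P7: U10 <- U9 -> U2 <- U3 -> U6
That exhausts the simple backdoor paths. Count: 7.

7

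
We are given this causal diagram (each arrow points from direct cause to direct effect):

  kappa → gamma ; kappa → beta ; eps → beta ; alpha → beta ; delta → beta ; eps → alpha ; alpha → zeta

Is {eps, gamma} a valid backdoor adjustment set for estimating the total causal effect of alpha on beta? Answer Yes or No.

Yes

Backdoor paths from alpha to beta (paths whose first edge points into alpha):
  P1: alpha <- eps -> beta
Condition 1 (no descendant of alpha in the set): holds — descendants of alpha are {beta, zeta}; none are in {eps, gamma}.
Condition 2 (every backdoor path blocked by {eps, gamma}):
  P1: blocked at fork node eps ∈ conditioning set.
{eps, gamma} satisfies the backdoor criterion.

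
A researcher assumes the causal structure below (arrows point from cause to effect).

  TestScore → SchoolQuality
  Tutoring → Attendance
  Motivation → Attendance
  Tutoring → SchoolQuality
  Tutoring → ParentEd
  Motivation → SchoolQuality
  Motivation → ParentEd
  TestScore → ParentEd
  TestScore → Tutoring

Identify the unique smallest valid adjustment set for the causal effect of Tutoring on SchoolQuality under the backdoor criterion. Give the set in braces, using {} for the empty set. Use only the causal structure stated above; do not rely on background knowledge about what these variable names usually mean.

{TestScore}

Variables eligible for adjustment (non-descendants of Tutoring, excluding Tutoring and SchoolQuality): {Motivation, TestScore}.
Backdoor paths from Tutoring to SchoolQuality:
  P1: Tutoring <- TestScore -> SchoolQuality
  P2: Tutoring <- TestScore -> ParentEd <- Motivation -> SchoolQuality
The empty set is not sufficient: P1 (Tutoring <- TestScore -> SchoolQuality) has no collider blocking it and no conditioned non-collider, so it is open.
Try {TestScore}:
  P1: blocked at fork node TestScore ∈ conditioning set.
  P2: blocked at fork node TestScore ∈ conditioning set.
{TestScore} contains no descendant of Tutoring and blocks every backdoor path.
No other singleton works — e.g. {Motivation} leaves P1 open — so {TestScore} is the unique smallest valid adjustment set.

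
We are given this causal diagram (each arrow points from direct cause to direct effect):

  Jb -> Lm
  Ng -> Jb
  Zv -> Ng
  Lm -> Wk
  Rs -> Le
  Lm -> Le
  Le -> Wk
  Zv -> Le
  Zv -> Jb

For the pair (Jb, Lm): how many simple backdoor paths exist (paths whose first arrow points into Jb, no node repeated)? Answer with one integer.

A backdoor path from Jb to Lm is any simple undirected path whose first edge points into Jb (i.e. leaves Jb via a parent).
Parents of Jb: {Ng, Zv}.
Enumerating:
  P1: Jb <- Zv -> Le <- Lm
  P2: Jb <- Zv -> Le -> Wk <- Lm
  P3: Jb <- Ng <- Zv -> Le <- Lm
  P4: Jb <- Ng <- Zv -> Le -> Wk <- Lm
That exhausts the simple backdoor paths. Count: 4.

4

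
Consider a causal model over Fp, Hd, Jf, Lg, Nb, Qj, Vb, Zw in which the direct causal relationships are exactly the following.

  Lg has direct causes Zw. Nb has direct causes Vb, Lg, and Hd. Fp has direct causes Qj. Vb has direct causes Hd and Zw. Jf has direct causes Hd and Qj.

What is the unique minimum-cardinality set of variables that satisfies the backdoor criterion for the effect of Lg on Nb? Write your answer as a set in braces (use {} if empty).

Variables eligible for adjustment (non-descendants of Lg, excluding Lg and Nb): {Fp, Hd, Jf, Qj, Vb, Zw}.
Backdoor paths from Lg to Nb:
  P1: Lg <- Zw -> Vb <- Hd -> Nb
  P2: Lg <- Zw -> Vb -> Nb
The empty set is not sufficient: P2 (Lg <- Zw -> Vb -> Nb) has no collider blocking it and no conditioned non-collider, so it is open.
Try {Zw}:
  P1: blocked at fork node Zw ∈ conditioning set.
  P2: blocked at fork node Zw ∈ conditioning set.
{Zw} contains no descendant of Lg and blocks every backdoor path.
No other singleton works — e.g. {Qj} leaves P2 open — so {Zw} is the unique smallest valid adjustment set.

{Zw}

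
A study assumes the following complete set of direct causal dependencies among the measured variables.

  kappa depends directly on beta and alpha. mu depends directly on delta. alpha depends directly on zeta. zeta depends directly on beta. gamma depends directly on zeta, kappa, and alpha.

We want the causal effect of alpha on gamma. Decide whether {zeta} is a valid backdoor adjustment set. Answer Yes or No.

Yes

Backdoor paths from alpha to gamma (paths whose first edge points into alpha):
  P1: alpha <- zeta <- beta -> kappa -> gamma
  P2: alpha <- zeta -> gamma
Condition 1 (no descendant of alpha in the set): holds — descendants of alpha are {gamma, kappa}; none are in {zeta}.
Condition 2 (every backdoor path blocked by {zeta}):
  P1: blocked at chain node zeta ∈ conditioning set.
  P2: blocked at fork node zeta ∈ conditioning set.
{zeta} satisfies the backdoor criterion.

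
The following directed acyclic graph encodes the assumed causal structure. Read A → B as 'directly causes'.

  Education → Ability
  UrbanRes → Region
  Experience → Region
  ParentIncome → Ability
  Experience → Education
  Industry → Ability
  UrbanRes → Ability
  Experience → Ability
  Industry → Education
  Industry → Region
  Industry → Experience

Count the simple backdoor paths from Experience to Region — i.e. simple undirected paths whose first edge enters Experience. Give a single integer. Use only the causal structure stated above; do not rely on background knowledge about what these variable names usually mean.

A backdoor path from Experience to Region is any simple undirected path whose first edge points into Experience (i.e. leaves Experience via a parent).
Parents of Experience: {Industry}.
Enumerating:
  P1: Experience <- Industry -> Region
  P2: Experience <- Industry -> Education -> Ability <- UrbanRes -> Region
  P3: Experience <- Industry -> Ability <- UrbanRes -> Region
That exhausts the simple backdoor paths. Count: 3.

3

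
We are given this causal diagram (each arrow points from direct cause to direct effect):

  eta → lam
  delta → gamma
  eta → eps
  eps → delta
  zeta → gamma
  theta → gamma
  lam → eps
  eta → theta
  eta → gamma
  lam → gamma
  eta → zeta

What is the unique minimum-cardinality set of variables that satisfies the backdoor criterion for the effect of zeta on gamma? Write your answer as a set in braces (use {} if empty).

{eta}

Variables eligible for adjustment (non-descendants of zeta, excluding zeta and gamma): {delta, eps, eta, lam, theta}.
Backdoor paths from zeta to gamma:
  P1: zeta <- eta -> lam -> eps -> delta -> gamma
  P2: zeta <- eta -> lam -> gamma
  P3: zeta <- eta -> theta -> gamma
  P4: zeta <- eta -> eps <- lam -> gamma
  P5: zeta <- eta -> eps -> delta -> gamma
  P6: zeta <- eta -> gamma
The empty set is not sufficient: P1 (zeta <- eta -> lam -> eps -> delta -> gamma) has no collider blocking it and no conditioned non-collider, so it is open.
Try {eta}:
  P1: blocked at fork node eta ∈ conditioning set.
  P2: blocked at fork node eta ∈ conditioning set.
  P3: blocked at fork node eta ∈ conditioning set.
  P4: blocked at fork node eta ∈ conditioning set.
  P5: blocked at fork node eta ∈ conditioning set.
  P6: blocked at fork node eta ∈ conditioning set.
{eta} contains no descendant of zeta and blocks every backdoor path.
No other singleton works — e.g. {lam} leaves P3 open — so {eta} is the unique smallest valid adjustment set.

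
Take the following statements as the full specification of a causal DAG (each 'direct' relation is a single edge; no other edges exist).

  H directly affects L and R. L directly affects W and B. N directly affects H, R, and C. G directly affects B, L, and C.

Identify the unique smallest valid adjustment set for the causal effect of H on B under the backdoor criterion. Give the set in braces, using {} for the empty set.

Variables eligible for adjustment (non-descendants of H, excluding H and B): {C, G, N}.
Backdoor paths from H to B:
  P1: H <- N -> C <- G -> L -> B
  P2: H <- N -> C <- G -> B
Each backdoor path contains an unconditioned collider, so every path is already blocked with the empty conditioning set:
  P1: blocked at collider C (neither it nor any descendant is in the conditioning set).
  P2: blocked at collider C (neither it nor any descendant is in the conditioning set).
The empty set is therefore the unique smallest valid set.

{}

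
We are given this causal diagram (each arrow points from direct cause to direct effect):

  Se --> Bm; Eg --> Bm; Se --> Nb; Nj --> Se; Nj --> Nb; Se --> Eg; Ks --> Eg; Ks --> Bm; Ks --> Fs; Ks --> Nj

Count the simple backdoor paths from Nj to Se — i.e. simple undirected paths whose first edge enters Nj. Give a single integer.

A backdoor path from Nj to Se is any simple undirected path whose first edge points into Nj (i.e. leaves Nj via a parent).
Parents of Nj: {Ks}.
Enumerating:
  P1: Nj <- Ks -> Eg <- Se
  P2: Nj <- Ks -> Eg -> Bm <- Se
  P3: Nj <- Ks -> Bm <- Se
  P4: Nj <- Ks -> Bm <- Eg <- Se
That exhausts the simple backdoor paths. Count: 4.

4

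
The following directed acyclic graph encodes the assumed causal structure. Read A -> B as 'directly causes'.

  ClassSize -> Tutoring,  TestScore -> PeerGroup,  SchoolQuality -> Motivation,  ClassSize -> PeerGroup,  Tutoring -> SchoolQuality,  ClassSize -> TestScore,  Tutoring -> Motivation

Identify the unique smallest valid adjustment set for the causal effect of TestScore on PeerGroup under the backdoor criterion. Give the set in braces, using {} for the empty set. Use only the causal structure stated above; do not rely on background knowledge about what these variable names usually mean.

Variables eligible for adjustment (non-descendants of TestScore, excluding TestScore and PeerGroup): {ClassSize, Motivation, SchoolQuality, Tutoring}.
Backdoor paths from TestScore to PeerGroup:
  P1: TestScore <- ClassSize -> PeerGroup
The empty set is not sufficient: P1 (TestScore <- ClassSize -> PeerGroup) has no collider blocking it and no conditioned non-collider, so it is open.
Try {ClassSize}:
  P1: blocked at fork node ClassSize ∈ conditioning set.
{ClassSize} contains no descendant of TestScore and blocks every backdoor path.
No other singleton works — e.g. {Tutoring} leaves P1 open — so {ClassSize} is the unique smallest valid adjustment set.

{ClassSize}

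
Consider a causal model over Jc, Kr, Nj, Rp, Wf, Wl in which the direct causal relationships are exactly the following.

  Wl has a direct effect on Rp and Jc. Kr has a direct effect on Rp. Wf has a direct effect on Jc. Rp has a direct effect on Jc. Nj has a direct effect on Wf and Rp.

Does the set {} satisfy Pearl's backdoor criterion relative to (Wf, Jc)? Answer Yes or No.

No

Backdoor paths from Wf to Jc (paths whose first edge points into Wf):
  P1: Wf <- Nj -> Rp <- Wl -> Jc
  P2: Wf <- Nj -> Rp -> Jc
Condition 1 (no descendant of Wf in the set): holds — descendants of Wf are {Jc}; none are in {}.
Condition 2 (every backdoor path blocked by {}):
  P1: blocked at collider Rp (neither it nor any descendant is in the conditioning set).
  P2: open — no interior node is in the conditioning set.
{} does not satisfy the backdoor criterion.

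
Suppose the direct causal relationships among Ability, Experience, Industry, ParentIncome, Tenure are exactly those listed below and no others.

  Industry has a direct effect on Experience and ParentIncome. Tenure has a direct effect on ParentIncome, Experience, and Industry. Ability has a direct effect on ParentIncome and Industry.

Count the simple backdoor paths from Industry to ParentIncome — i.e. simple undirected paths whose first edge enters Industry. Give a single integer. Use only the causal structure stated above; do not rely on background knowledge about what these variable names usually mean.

A backdoor path from Industry to ParentIncome is any simple undirected path whose first edge points into Industry (i.e. leaves Industry via a parent).
Parents of Industry: {Ability, Tenure}.
Enumerating:
  P1: Industry <- Tenure -> ParentIncome
  P2: Industry <- Ability -> ParentIncome
That exhausts the simple backdoor paths. Count: 2.

2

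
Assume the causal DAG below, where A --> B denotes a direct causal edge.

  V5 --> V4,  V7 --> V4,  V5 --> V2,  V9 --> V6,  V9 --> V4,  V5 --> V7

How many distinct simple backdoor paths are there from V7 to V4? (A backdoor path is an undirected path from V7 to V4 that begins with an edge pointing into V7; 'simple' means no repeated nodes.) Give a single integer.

A backdoor path from V7 to V4 is any simple undirected path whose first edge points into V7 (i.e. leaves V7 via a parent).
Parents of V7: {V5}.
Enumerating:
  P1: V7 <- V5 -> V4
That exhausts the simple backdoor paths. Count: 1.

1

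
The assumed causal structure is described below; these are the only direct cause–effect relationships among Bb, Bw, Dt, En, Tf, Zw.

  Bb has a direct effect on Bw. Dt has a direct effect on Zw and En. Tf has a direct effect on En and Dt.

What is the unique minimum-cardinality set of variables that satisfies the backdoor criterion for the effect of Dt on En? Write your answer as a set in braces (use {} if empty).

Variables eligible for adjustment (non-descendants of Dt, excluding Dt and En): {Bb, Bw, Tf}.
Backdoor paths from Dt to En:
  P1: Dt <- Tf -> En
The empty set is not sufficient: P1 (Dt <- Tf -> En) has no collider blocking it and no conditioned non-collider, so it is open.
Try {Tf}:
  P1: blocked at fork node Tf ∈ conditioning set.
{Tf} contains no descendant of Dt and blocks every backdoor path.
No other singleton works — e.g. {Bb} leaves P1 open — so {Tf} is the unique smallest valid adjustment set.

{Tf}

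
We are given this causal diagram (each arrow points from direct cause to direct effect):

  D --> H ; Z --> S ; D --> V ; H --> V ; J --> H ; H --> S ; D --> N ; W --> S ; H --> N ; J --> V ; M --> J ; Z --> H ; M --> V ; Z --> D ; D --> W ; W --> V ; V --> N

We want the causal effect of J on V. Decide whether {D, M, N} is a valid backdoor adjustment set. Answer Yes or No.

No

Backdoor paths from J to V (paths whose first edge points into J):
  P1: J <- M -> V
Condition 1 (no descendant of J in the set): FAILS — N is a descendant of J.
Condition 2 (every backdoor path blocked by {D, M, N}):
  P1: blocked at fork node M ∈ conditioning set.
{D, M, N} does not satisfy the backdoor criterion.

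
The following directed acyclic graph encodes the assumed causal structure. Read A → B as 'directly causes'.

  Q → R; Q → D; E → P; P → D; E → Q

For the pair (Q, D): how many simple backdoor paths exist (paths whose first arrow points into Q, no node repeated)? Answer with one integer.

1

A backdoor path from Q to D is any simple undirected path whose first edge points into Q (i.e. leaves Q via a parent).
Parents of Q: {E}.
Enumerating:
  P1: Q <- E -> P -> D
That exhausts the simple backdoor paths. Count: 1.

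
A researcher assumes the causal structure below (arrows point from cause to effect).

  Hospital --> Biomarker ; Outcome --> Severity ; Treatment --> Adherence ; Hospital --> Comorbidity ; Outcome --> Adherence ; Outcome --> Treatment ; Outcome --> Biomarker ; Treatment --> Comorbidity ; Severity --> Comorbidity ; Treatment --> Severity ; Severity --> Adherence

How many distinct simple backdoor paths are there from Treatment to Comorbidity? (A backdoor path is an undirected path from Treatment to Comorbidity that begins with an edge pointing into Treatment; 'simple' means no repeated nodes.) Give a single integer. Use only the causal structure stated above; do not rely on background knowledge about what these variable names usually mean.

3

A backdoor path from Treatment to Comorbidity is any simple undirected path whose first edge points into Treatment (i.e. leaves Treatment via a parent).
Parents of Treatment: {Outcome}.
Enumerating:
  P1: Treatment <- Outcome -> Severity -> Comorbidity
  P2: Treatment <- Outcome -> Adherence <- Severity -> Comorbidity
  P3: Treatment <- Outcome -> Biomarker <- Hospital -> Comorbidity
That exhausts the simple backdoor paths. Count: 3.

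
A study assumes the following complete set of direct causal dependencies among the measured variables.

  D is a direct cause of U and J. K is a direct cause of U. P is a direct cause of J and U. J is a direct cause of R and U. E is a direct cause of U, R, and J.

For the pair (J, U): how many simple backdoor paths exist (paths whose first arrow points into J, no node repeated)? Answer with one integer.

3

A backdoor path from J to U is any simple undirected path whose first edge points into J (i.e. leaves J via a parent).
Parents of J: {D, E, P}.
Enumerating:
  P1: J <- E -> U
  P2: J <- D -> U
  P3: J <- P -> U
That exhausts the simple backdoor paths. Count: 3.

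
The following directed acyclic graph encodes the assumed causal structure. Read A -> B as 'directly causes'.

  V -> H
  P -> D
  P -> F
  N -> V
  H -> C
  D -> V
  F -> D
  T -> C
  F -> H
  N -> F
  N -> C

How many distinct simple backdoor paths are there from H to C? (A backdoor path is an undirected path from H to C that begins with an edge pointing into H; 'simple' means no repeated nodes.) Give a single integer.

A backdoor path from H to C is any simple undirected path whose first edge points into H (i.e. leaves H via a parent).
Parents of H: {F, V}.
Enumerating:
  P1: H <- F <- N -> C
  P2: H <- F <- P -> D -> V <- N -> C
  P3: H <- F -> D -> V <- N -> C
  P4: H <- V <- N -> C
  P5: H <- V <- D <- P -> F <- N -> C
  P6: H <- V <- D <- F <- N -> C
That exhausts the simple backdoor paths. Count: 6.

6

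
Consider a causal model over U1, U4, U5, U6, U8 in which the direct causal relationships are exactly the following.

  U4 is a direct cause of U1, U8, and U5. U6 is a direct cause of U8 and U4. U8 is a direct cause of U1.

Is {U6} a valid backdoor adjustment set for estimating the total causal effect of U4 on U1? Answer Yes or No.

Backdoor paths from U4 to U1 (paths whose first edge points into U4):
  P1: U4 <- U6 -> U8 -> U1
Condition 1 (no descendant of U4 in the set): holds — descendants of U4 are {U1, U5, U8}; none are in {U6}.
Condition 2 (every backdoor path blocked by {U6}):
  P1: blocked at fork node U6 ∈ conditioning set.
{U6} satisfies the backdoor criterion.

Yes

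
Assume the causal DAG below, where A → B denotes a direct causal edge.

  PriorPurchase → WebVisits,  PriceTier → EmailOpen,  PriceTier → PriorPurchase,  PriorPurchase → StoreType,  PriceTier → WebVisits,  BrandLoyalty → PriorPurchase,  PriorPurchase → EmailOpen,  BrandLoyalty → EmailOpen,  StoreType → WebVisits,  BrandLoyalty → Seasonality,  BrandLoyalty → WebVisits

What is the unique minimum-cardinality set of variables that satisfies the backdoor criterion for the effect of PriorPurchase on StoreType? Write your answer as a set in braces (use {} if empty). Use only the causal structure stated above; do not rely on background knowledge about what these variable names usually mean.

{}

Variables eligible for adjustment (non-descendants of PriorPurchase, excluding PriorPurchase and StoreType): {BrandLoyalty, PriceTier, Seasonality}.
Backdoor paths from PriorPurchase to StoreType:
  P1: PriorPurchase <- BrandLoyalty -> WebVisits <- StoreType
  P2: PriorPurchase <- BrandLoyalty -> EmailOpen <- PriceTier -> WebVisits <- StoreType
  P3: PriorPurchase <- PriceTier -> WebVisits <- StoreType
  P4: PriorPurchase <- PriceTier -> EmailOpen <- BrandLoyalty -> WebVisits <- StoreType
Each backdoor path contains an unconditioned collider, so every path is already blocked with the empty conditioning set:
  P1: blocked at collider WebVisits (neither it nor any descendant is in the conditioning set).
  P2: blocked at collider EmailOpen (neither it nor any descendant is in the conditioning set).
  P3: blocked at collider WebVisits (neither it nor any descendant is in the conditioning set).
  P4: blocked at collider EmailOpen (neither it nor any descendant is in the conditioning set).
The empty set is therefore the unique smallest valid set.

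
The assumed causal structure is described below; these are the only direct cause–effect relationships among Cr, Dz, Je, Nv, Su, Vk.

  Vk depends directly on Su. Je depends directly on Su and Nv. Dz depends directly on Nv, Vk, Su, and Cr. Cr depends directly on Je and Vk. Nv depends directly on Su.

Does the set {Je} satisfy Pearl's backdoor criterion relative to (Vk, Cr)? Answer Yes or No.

Backdoor paths from Vk to Cr (paths whose first edge points into Vk):
  P1: Vk <- Su -> Nv -> Je -> Cr
  P2: Vk <- Su -> Nv -> Dz <- Cr
  P3: Vk <- Su -> Je <- Nv -> Dz <- Cr
  P4: Vk <- Su -> Je -> Cr
  P5: Vk <- Su -> Dz <- Nv -> Je -> Cr
  P6: Vk <- Su -> Dz <- Cr
Condition 1 (no descendant of Vk in the set): holds — descendants of Vk are {Cr, Dz}; none are in {Je}.
Condition 2 (every backdoor path blocked by {Je}):
  P1: blocked at chain node Je ∈ conditioning set.
  P2: blocked at collider Dz (neither it nor any descendant is in the conditioning set).
  P3: blocked at collider Dz (neither it nor any descendant is in the conditioning set).
  P4: blocked at chain node Je ∈ conditioning set.
  P5: blocked at collider Dz (neither it nor any descendant is in the conditioning set).
  P6: blocked at collider Dz (neither it nor any descendant is in the conditioning set).
{Je} satisfies the backdoor criterion.

Yes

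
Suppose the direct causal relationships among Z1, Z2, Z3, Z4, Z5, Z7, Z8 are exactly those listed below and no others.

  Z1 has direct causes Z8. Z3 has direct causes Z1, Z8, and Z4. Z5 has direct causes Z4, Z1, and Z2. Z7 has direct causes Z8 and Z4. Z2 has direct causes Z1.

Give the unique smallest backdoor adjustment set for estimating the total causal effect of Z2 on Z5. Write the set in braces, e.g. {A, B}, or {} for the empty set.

Variables eligible for adjustment (non-descendants of Z2, excluding Z2 and Z5): {Z1, Z3, Z4, Z7, Z8}.
Backdoor paths from Z2 to Z5:
  P1: Z2 <- Z1 <- Z8 -> Z3 <- Z4 -> Z5
  P2: Z2 <- Z1 <- Z8 -> Z7 <- Z4 -> Z5
  P3: Z2 <- Z1 -> Z5
  P4: Z2 <- Z1 -> Z3 <- Z4 -> Z5
  P5: Z2 <- Z1 -> Z3 <- Z8 -> Z7 <- Z4 -> Z5
The empty set is not sufficient: P3 (Z2 <- Z1 -> Z5) has no collider blocking it and no conditioned non-collider, so it is open.
Try {Z1}:
  P1: blocked at chain node Z1 ∈ conditioning set.
  P2: blocked at chain node Z1 ∈ conditioning set.
  P3: blocked at fork node Z1 ∈ conditioning set.
  P4: blocked at fork node Z1 ∈ conditioning set.
  P5: blocked at fork node Z1 ∈ conditioning set.
{Z1} contains no descendant of Z2 and blocks every backdoor path.
No other singleton works — e.g. {Z4} leaves P3 open — so {Z1} is the unique smallest valid adjustment set.

{Z1}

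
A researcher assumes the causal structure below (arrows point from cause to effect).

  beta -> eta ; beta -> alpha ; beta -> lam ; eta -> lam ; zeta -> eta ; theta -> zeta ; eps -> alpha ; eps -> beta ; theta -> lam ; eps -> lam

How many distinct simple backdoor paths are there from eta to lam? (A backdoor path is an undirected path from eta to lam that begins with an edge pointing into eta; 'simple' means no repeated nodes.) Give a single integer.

A backdoor path from eta to lam is any simple undirected path whose first edge points into eta (i.e. leaves eta via a parent).
Parents of eta: {beta, zeta}.
Enumerating:
  P1: eta <- zeta <- theta -> lam
  P2: eta <- beta <- eps -> lam
  P3: eta <- beta -> alpha <- eps -> lam
  P4: eta <- beta -> lam
That exhausts the simple backdoor paths. Count: 4.

4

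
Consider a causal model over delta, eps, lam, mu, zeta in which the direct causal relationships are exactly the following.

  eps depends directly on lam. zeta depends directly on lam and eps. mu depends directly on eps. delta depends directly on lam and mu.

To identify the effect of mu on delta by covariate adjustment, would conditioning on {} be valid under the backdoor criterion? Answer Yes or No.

No

Backdoor paths from mu to delta (paths whose first edge points into mu):
  P1: mu <- eps <- lam -> delta
  P2: mu <- eps -> zeta <- lam -> delta
Condition 1 (no descendant of mu in the set): holds — descendants of mu are {delta}; none are in {}.
Condition 2 (every backdoor path blocked by {}):
  P1: open — no interior node is in the conditioning set.
  P2: blocked at collider zeta (neither it nor any descendant is in the conditioning set).
{} does not satisfy the backdoor criterion.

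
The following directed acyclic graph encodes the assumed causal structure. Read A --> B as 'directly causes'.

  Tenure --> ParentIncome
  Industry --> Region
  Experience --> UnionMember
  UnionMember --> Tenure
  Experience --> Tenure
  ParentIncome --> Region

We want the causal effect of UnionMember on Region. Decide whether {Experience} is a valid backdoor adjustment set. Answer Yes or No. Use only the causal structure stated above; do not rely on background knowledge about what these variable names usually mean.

Backdoor paths from UnionMember to Region (paths whose first edge points into UnionMember):
  P1: UnionMember <- Experience -> Tenure -> ParentIncome -> Region
Condition 1 (no descendant of UnionMember in the set): holds — descendants of UnionMember are {ParentIncome, Region, Tenure}; none are in {Experience}.
Condition 2 (every backdoor path blocked by {Experience}):
  P1: blocked at fork node Experience ∈ conditioning set.
{Experience} satisfies the backdoor criterion.

Yes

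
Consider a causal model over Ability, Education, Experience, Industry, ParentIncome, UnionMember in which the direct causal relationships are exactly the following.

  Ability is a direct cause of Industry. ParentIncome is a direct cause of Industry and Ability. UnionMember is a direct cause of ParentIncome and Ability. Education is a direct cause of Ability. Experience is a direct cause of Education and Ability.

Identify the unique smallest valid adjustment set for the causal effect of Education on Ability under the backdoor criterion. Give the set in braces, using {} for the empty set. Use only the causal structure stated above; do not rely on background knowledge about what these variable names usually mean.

{Experience}

Variables eligible for adjustment (non-descendants of Education, excluding Education and Ability): {Experience, ParentIncome, UnionMember}.
Backdoor paths from Education to Ability:
  P1: Education <- Experience -> Ability
The empty set is not sufficient: P1 (Education <- Experience -> Ability) has no collider blocking it and no conditioned non-collider, so it is open.
Try {Experience}:
  P1: blocked at fork node Experience ∈ conditioning set.
{Experience} contains no descendant of Education and blocks every backdoor path.
No other singleton works — e.g. {UnionMember} leaves P1 open — so {Experience} is the unique smallest valid adjustment set.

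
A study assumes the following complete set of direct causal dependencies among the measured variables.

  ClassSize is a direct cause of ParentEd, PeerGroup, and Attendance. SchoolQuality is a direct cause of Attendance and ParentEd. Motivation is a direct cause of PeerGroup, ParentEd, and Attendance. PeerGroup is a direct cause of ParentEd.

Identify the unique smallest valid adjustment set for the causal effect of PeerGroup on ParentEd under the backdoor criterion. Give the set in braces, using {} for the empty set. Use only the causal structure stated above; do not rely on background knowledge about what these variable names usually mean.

Variables eligible for adjustment (non-descendants of PeerGroup, excluding PeerGroup and ParentEd): {Attendance, ClassSize, Motivation, SchoolQuality}.
Backdoor paths from PeerGroup to ParentEd:
  P1: PeerGroup <- ClassSize -> Attendance <- SchoolQuality -> ParentEd
  P2: PeerGroup <- ClassSize -> Attendance <- Motivation -> ParentEd
  P3: PeerGroup <- ClassSize -> ParentEd
  P4: PeerGroup <- Motivation -> Attendance <- SchoolQuality -> ParentEd
  P5: PeerGroup <- Motivation -> Attendance <- ClassSize -> ParentEd
  P6: PeerGroup <- Motivation -> ParentEd
The empty set is not sufficient: P3 (PeerGroup <- ClassSize -> ParentEd) has no collider blocking it and no conditioned non-collider, so it is open.
Try {ClassSize, Motivation}:
  P1: blocked at fork node ClassSize ∈ conditioning set.
  P2: blocked at fork node ClassSize ∈ conditioning set.
  P3: blocked at fork node ClassSize ∈ conditioning set.
  P4: blocked at fork node Motivation ∈ conditioning set.
  P5: blocked at fork node Motivation ∈ conditioning set.
  P6: blocked at fork node Motivation ∈ conditioning set.
{ClassSize, Motivation} contains no descendant of PeerGroup and blocks every backdoor path.
Every element of {ClassSize, Motivation} is needed (dropping ClassSize leaves P3 open; dropping Motivation leaves P6 open), so no proper subset is valid.
Among all size-2 subsets of the eligible variables, only {ClassSize, Motivation} blocks every backdoor path, so it is the unique smallest valid adjustment set.

{ClassSize, Motivation}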